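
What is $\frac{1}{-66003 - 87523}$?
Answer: $- \frac{1}{153526} \approx -6.5136 \cdot 10^{-6}$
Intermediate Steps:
$\frac{1}{-66003 - 87523} = \frac{1}{-153526} = - \frac{1}{153526}$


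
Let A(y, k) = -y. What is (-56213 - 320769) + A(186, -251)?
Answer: -377168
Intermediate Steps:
(-56213 - 320769) + A(186, -251) = (-56213 - 320769) - 1*186 = -376982 - 186 = -377168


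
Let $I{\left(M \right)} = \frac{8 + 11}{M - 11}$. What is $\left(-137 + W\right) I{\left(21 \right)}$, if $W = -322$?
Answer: $- \frac{8721}{10} \approx -872.1$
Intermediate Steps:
$I{\left(M \right)} = \frac{19}{-11 + M}$
$\left(-137 + W\right) I{\left(21 \right)} = \left(-137 - 322\right) \frac{19}{-11 + 21} = - 459 \cdot \frac{19}{10} = - 459 \cdot 19 \cdot \frac{1}{10} = \left(-459\right) \frac{19}{10} = - \frac{8721}{10}$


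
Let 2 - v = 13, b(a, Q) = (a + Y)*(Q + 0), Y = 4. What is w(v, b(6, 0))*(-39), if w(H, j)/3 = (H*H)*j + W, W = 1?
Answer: -117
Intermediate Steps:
b(a, Q) = Q*(4 + a) (b(a, Q) = (a + 4)*(Q + 0) = (4 + a)*Q = Q*(4 + a))
v = -11 (v = 2 - 1*13 = 2 - 13 = -11)
w(H, j) = 3 + 3*j*H² (w(H, j) = 3*((H*H)*j + 1) = 3*(H²*j + 1) = 3*(j*H² + 1) = 3*(1 + j*H²) = 3 + 3*j*H²)
w(v, b(6, 0))*(-39) = (3 + 3*(0*(4 + 6))*(-11)²)*(-39) = (3 + 3*(0*10)*121)*(-39) = (3 + 3*0*121)*(-39) = (3 + 0)*(-39) = 3*(-39) = -117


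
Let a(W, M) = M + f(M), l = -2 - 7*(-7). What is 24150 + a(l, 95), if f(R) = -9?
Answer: 24236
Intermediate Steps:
l = 47 (l = -2 + 49 = 47)
a(W, M) = -9 + M (a(W, M) = M - 9 = -9 + M)
24150 + a(l, 95) = 24150 + (-9 + 95) = 24150 + 86 = 24236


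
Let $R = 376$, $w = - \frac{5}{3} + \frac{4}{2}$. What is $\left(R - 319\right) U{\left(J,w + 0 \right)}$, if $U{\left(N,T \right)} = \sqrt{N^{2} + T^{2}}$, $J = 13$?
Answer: $19 \sqrt{1522} \approx 741.24$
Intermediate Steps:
$w = \frac{1}{3}$ ($w = \left(-5\right) \frac{1}{3} + 4 \cdot \frac{1}{2} = - \frac{5}{3} + 2 = \frac{1}{3} \approx 0.33333$)
$\left(R - 319\right) U{\left(J,w + 0 \right)} = \left(376 - 319\right) \sqrt{13^{2} + \left(\frac{1}{3} + 0\right)^{2}} = 57 \sqrt{169 + \left(\frac{1}{3}\right)^{2}} = 57 \sqrt{169 + \frac{1}{9}} = 57 \sqrt{\frac{1522}{9}} = 57 \frac{\sqrt{1522}}{3} = 19 \sqrt{1522}$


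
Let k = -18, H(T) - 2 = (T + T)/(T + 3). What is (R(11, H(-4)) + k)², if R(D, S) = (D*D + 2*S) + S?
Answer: 17689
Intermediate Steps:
H(T) = 2 + 2*T/(3 + T) (H(T) = 2 + (T + T)/(T + 3) = 2 + (2*T)/(3 + T) = 2 + 2*T/(3 + T))
R(D, S) = D² + 3*S (R(D, S) = (D² + 2*S) + S = D² + 3*S)
(R(11, H(-4)) + k)² = ((11² + 3*(2*(3 + 2*(-4))/(3 - 4))) - 18)² = ((121 + 3*(2*(3 - 8)/(-1))) - 18)² = ((121 + 3*(2*(-1)*(-5))) - 18)² = ((121 + 3*10) - 18)² = ((121 + 30) - 18)² = (151 - 18)² = 133² = 17689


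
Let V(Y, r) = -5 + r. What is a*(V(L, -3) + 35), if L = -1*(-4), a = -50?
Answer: -1350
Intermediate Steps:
L = 4
a*(V(L, -3) + 35) = -50*((-5 - 3) + 35) = -50*(-8 + 35) = -50*27 = -1350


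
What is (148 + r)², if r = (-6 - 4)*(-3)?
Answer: 31684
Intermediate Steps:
r = 30 (r = -10*(-3) = 30)
(148 + r)² = (148 + 30)² = 178² = 31684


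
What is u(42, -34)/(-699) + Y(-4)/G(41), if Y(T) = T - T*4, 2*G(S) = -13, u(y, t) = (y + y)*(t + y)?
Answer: -8504/3029 ≈ -2.8075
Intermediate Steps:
u(y, t) = 2*y*(t + y) (u(y, t) = (2*y)*(t + y) = 2*y*(t + y))
G(S) = -13/2 (G(S) = (1/2)*(-13) = -13/2)
Y(T) = -3*T (Y(T) = T - 4*T = -3*T)
u(42, -34)/(-699) + Y(-4)/G(41) = (2*42*(-34 + 42))/(-699) + (-3*(-4))/(-13/2) = (2*42*8)*(-1/699) + 12*(-2/13) = 672*(-1/699) - 24/13 = -224/233 - 24/13 = -8504/3029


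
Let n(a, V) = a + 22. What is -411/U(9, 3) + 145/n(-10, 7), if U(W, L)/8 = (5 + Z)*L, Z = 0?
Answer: 1039/120 ≈ 8.6583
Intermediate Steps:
n(a, V) = 22 + a
U(W, L) = 40*L (U(W, L) = 8*((5 + 0)*L) = 8*(5*L) = 40*L)
-411/U(9, 3) + 145/n(-10, 7) = -411/(40*3) + 145/(22 - 10) = -411/120 + 145/12 = -411*1/120 + 145*(1/12) = -137/40 + 145/12 = 1039/120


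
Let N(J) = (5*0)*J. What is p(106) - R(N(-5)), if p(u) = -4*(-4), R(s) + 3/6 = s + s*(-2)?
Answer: 33/2 ≈ 16.500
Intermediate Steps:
N(J) = 0 (N(J) = 0*J = 0)
R(s) = -1/2 - s (R(s) = -1/2 + (s + s*(-2)) = -1/2 + (s - 2*s) = -1/2 - s)
p(u) = 16
p(106) - R(N(-5)) = 16 - (-1/2 - 1*0) = 16 - (-1/2 + 0) = 16 - 1*(-1/2) = 16 + 1/2 = 33/2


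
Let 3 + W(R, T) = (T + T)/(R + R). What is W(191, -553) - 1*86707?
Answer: -16562163/191 ≈ -86713.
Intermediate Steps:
W(R, T) = -3 + T/R (W(R, T) = -3 + (T + T)/(R + R) = -3 + (2*T)/((2*R)) = -3 + (2*T)*(1/(2*R)) = -3 + T/R)
W(191, -553) - 1*86707 = (-3 - 553/191) - 1*86707 = (-3 - 553*1/191) - 86707 = (-3 - 553/191) - 86707 = -1126/191 - 86707 = -16562163/191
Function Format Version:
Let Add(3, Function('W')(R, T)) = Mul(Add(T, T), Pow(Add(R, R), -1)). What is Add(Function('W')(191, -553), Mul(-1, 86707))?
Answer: Rational(-16562163, 191) ≈ -86713.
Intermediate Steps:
Function('W')(R, T) = Add(-3, Mul(T, Pow(R, -1))) (Function('W')(R, T) = Add(-3, Mul(Add(T, T), Pow(Add(R, R), -1))) = Add(-3, Mul(Mul(2, T), Pow(Mul(2, R), -1))) = Add(-3, Mul(Mul(2, T), Mul(Rational(1, 2), Pow(R, -1)))) = Add(-3, Mul(T, Pow(R, -1))))
Add(Function('W')(191, -553), Mul(-1, 86707)) = Add(Add(-3, Mul(-553, Pow(191, -1))), Mul(-1, 86707)) = Add(Add(-3, Mul(-553, Rational(1, 191))), -86707) = Add(Add(-3, Rational(-553, 191)), -86707) = Add(Rational(-1126, 191), -86707) = Rational(-16562163, 191)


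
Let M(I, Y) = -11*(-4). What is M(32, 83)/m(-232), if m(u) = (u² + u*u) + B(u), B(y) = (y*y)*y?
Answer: -11/3094880 ≈ -3.5543e-6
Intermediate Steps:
M(I, Y) = 44
B(y) = y³ (B(y) = y²*y = y³)
m(u) = u³ + 2*u² (m(u) = (u² + u*u) + u³ = (u² + u²) + u³ = 2*u² + u³ = u³ + 2*u²)
M(32, 83)/m(-232) = 44/(((-232)²*(2 - 232))) = 44/((53824*(-230))) = 44/(-12379520) = 44*(-1/12379520) = -11/3094880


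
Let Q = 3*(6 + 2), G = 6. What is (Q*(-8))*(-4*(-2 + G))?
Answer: 3072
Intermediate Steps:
Q = 24 (Q = 3*8 = 24)
(Q*(-8))*(-4*(-2 + G)) = (24*(-8))*(-4*(-2 + 6)) = -(-768)*4 = -192*(-16) = 3072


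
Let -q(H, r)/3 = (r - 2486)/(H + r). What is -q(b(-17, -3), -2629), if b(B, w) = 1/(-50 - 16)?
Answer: 202554/34703 ≈ 5.8368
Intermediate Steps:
b(B, w) = -1/66 (b(B, w) = 1/(-66) = -1/66)
q(H, r) = -3*(-2486 + r)/(H + r) (q(H, r) = -3*(r - 2486)/(H + r) = -3*(-2486 + r)/(H + r))
-q(b(-17, -3), -2629) = -3*(2486 - 1*(-2629))/(-1/66 - 2629) = -3*(2486 + 2629)/(-173515/66) = -3*(-66)*5115/173515 = -1*(-202554/34703) = 202554/34703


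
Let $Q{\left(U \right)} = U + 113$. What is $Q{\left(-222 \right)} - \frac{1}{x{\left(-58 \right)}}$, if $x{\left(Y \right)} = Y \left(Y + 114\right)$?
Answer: $- \frac{354031}{3248} \approx -109.0$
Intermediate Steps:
$Q{\left(U \right)} = 113 + U$
$x{\left(Y \right)} = Y \left(114 + Y\right)$
$Q{\left(-222 \right)} - \frac{1}{x{\left(-58 \right)}} = \left(113 - 222\right) - \frac{1}{\left(-58\right) \left(114 - 58\right)} = -109 - \frac{1}{\left(-58\right) 56} = -109 - \frac{1}{-3248} = -109 - - \frac{1}{3248} = -109 + \frac{1}{3248} = - \frac{354031}{3248}$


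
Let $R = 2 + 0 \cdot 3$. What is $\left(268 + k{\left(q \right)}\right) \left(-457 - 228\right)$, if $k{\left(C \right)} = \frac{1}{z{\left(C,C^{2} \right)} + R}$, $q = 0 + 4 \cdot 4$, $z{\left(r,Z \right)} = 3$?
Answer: $-183717$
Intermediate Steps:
$R = 2$ ($R = 2 + 0 = 2$)
$q = 16$ ($q = 0 + 16 = 16$)
$k{\left(C \right)} = \frac{1}{5}$ ($k{\left(C \right)} = \frac{1}{3 + 2} = \frac{1}{5}$)
$\left(268 + k{\left(q \right)}\right) \left(-457 - 228\right) = \left(268 + \frac{1}{5}\right) \left(-457 - 228\right) = \frac{1341}{5} \left(-685\right) = -183717$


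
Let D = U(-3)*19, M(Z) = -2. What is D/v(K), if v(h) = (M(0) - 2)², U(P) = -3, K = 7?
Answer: -57/16 ≈ -3.5625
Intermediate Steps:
v(h) = 16 (v(h) = (-2 - 2)² = (-4)² = 16)
D = -57 (D = -3*19 = -57)
D/v(K) = -57/16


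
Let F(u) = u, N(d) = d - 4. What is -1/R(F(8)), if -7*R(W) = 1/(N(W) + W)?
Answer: 84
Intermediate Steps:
N(d) = -4 + d
R(W) = -1/(7*(-4 + 2*W)) (R(W) = -1/(7*((-4 + W) + W)) = -1/(7*(-4 + 2*W)))
-1/R(F(8)) = -1/(-1/(-28 + 14*8)) = -1/(-1/(-28 + 112)) = -1/(-1/84) = -84*(-1) = 84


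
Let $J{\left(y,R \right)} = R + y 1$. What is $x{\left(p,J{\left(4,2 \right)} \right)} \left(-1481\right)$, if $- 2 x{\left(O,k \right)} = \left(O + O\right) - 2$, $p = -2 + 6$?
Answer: $4443$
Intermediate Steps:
$p = 4$
$J{\left(y,R \right)} = R + y$
$x{\left(O,k \right)} = 1 - O$ ($x{\left(O,k \right)} = - \frac{\left(O + O\right) - 2}{2} = - \frac{2 O - 2}{2} = - \frac{-2 + 2 O}{2} = 1 - O$)
$x{\left(p,J{\left(4,2 \right)} \right)} \left(-1481\right) = \left(1 - 4\right) \left(-1481\right) = \left(-3\right) \left(-1481\right) = 4443$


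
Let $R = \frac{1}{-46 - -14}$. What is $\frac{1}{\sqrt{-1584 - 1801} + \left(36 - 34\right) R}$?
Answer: $- \frac{16}{866561} - \frac{256 i \sqrt{3385}}{866561} \approx -1.8464 \cdot 10^{-5} - 0.017188 i$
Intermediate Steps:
$R = - \frac{1}{32}$ ($R = \frac{1}{-46 + 14} = \frac{1}{-32} = - \frac{1}{32} \approx -0.03125$)
$\frac{1}{\sqrt{-1584 - 1801} + \left(36 - 34\right) R} = \frac{1}{\sqrt{-1584 - 1801} + \left(36 - 34\right) \left(- \frac{1}{32}\right)} = \frac{1}{\sqrt{-1584 + \left(-1958 + 157\right)} + 2 \left(- \frac{1}{32}\right)} = \frac{1}{\sqrt{-1584 - 1801} - \frac{1}{16}} = \frac{1}{\sqrt{-3385} - \frac{1}{16}} = \frac{1}{i \sqrt{3385} - \frac{1}{16}} = \frac{1}{- \frac{1}{16} + i \sqrt{3385}}$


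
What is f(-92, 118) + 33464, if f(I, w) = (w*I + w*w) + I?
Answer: 36440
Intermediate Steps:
f(I, w) = I + w² + I*w (f(I, w) = (I*w + w²) + I = (w² + I*w) + I = I + w² + I*w)
f(-92, 118) + 33464 = (-92 + 118² - 92*118) + 33464 = (-92 + 13924 - 10856) + 33464 = 2976 + 33464 = 36440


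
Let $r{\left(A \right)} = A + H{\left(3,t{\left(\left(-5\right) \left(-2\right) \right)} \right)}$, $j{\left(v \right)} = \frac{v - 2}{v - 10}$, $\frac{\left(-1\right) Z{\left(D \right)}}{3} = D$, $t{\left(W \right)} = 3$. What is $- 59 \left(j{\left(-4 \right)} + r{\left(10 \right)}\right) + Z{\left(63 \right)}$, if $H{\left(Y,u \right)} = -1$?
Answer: $- \frac{5217}{7} \approx -745.29$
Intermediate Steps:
$Z{\left(D \right)} = - 3 D$
$j{\left(v \right)} = \frac{-2 + v}{-10 + v}$
$r{\left(A \right)} = -1 + A$ ($r{\left(A \right)} = A - 1 = -1 + A$)
$- 59 \left(j{\left(-4 \right)} + r{\left(10 \right)}\right) + Z{\left(63 \right)} = - 59 \left(\frac{-2 - 4}{-10 - 4} + \left(-1 + 10\right)\right) - 189 = - 59 \left(\frac{1}{-14} \left(-6\right) + 9\right) - 189 = - 59 \left(\left(- \frac{1}{14}\right) \left(-6\right) + 9\right) - 189 = - 59 \left(\frac{3}{7} + 9\right) - 189 = \left(-59\right) \frac{66}{7} - 189 = - \frac{3894}{7} - 189 = - \frac{5217}{7}$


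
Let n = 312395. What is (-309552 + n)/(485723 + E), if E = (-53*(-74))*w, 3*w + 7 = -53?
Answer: 2843/407283 ≈ 0.0069804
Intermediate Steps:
w = -20 (w = -7/3 + (1/3)*(-53) = -7/3 - 53/3 = -20)
E = -78440 (E = -53*(-74)*(-20) = 3922*(-20) = -78440)
(-309552 + n)/(485723 + E) = (-309552 + 312395)/(485723 - 78440) = 2843/407283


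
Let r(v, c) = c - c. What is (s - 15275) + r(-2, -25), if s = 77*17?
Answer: -13966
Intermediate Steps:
r(v, c) = 0
s = 1309
(s - 15275) + r(-2, -25) = (1309 - 15275) + 0 = -13966 + 0 = -13966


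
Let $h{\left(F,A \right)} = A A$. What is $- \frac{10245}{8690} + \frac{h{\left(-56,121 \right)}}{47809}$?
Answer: $- \frac{72514583}{83092042} \approx -0.8727$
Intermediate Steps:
$h{\left(F,A \right)} = A^{2}$
$- \frac{10245}{8690} + \frac{h{\left(-56,121 \right)}}{47809} = - \frac{10245}{8690} + \frac{121^{2}}{47809} = \left(-10245\right) \frac{1}{8690} + 14641 \cdot \frac{1}{47809} = - \frac{2049}{1738} + \frac{14641}{47809} = - \frac{72514583}{83092042}$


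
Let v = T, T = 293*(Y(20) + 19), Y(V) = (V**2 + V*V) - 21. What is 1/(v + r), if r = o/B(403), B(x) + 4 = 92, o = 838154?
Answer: 44/10706893 ≈ 4.1095e-6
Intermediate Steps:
B(x) = 88 (B(x) = -4 + 92 = 88)
Y(V) = -21 + 2*V**2 (Y(V) = (V**2 + V**2) - 21 = 2*V**2 - 21 = -21 + 2*V**2)
T = 233814 (T = 293*((-21 + 2*20**2) + 19) = 293*((-21 + 2*400) + 19) = 293*((-21 + 800) + 19) = 293*(779 + 19) = 293*798 = 233814)
v = 233814
r = 419077/44 (r = 838154/88 = 838154*(1/88) = 419077/44 ≈ 9524.5)
1/(v + r) = 1/(233814 + 419077/44) = 1/(10706893/44) = 44/10706893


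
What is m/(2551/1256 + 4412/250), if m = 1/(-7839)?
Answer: -157000/24219460629 ≈ -6.4824e-6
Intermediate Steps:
m = -1/7839 ≈ -0.00012757
m/(2551/1256 + 4412/250) = -1/(7839*(2551/1256 + 4412/250)) = -1/(7839*(2551*(1/1256) + 4412*(1/250))) = -1/(7839*(2551/1256 + 2206/125)) = -1/(7839*3089611/157000) = -1/7839*157000/3089611 = -157000/24219460629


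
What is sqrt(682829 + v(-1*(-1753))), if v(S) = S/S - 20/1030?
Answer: 4*sqrt(452758954)/103 ≈ 826.33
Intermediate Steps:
v(S) = 101/103 (v(S) = 1 - 20*1/1030 = 1 - 2/103 = 101/103)
sqrt(682829 + v(-1*(-1753))) = sqrt(682829 + 101/103) = sqrt(70331488/103) = 4*sqrt(452758954)/103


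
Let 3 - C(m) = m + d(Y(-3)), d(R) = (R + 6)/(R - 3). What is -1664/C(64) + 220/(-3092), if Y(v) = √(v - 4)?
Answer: 1238049445/45017201 + 14976*I*√7/58237 ≈ 27.502 + 0.68037*I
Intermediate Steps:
Y(v) = √(-4 + v)
d(R) = (6 + R)/(-3 + R)
C(m) = 3 - m - (6 + I*√7)/(-3 + I*√7) (C(m) = 3 - (m + (6 + √(-4 - 3))/(-3 + √(-4 - 3))) = 3 - (m + (6 + √(-7))/(-3 + √(-7))) = 3 - (m + (6 + I*√7)/(-3 + I*√7)) = 3 + (-m - (6 + I*√7)/(-3 + I*√7)) = 3 - m - (6 + I*√7)/(-3 + I*√7))
-1664/C(64) + 220/(-3092) = -1664/(59/16 - 1*64 + 9*I*√7/16) + 220/(-3092) = -1664/(59/16 - 64 + 9*I*√7/16) + 220*(-1/3092) = -1664/(-965/16 + 9*I*√7/16) - 55/773 = -55/773 - 1664/(-965/16 + 9*I*√7/16)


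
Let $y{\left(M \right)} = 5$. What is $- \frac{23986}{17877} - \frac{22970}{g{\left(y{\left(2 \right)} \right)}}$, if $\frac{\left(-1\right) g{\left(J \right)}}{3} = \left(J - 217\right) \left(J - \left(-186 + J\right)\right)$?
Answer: $- \frac{541347091}{352462932} \approx -1.5359$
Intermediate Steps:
$g{\left(J \right)} = 121086 - 558 J$ ($g{\left(J \right)} = - 3 \left(J - 217\right) \left(J - \left(-186 + J\right)\right) = - 3 \left(-217 + J\right) 186 = - 3 \left(-40362 + 186 J\right) = 121086 - 558 J$)
$- \frac{23986}{17877} - \frac{22970}{g{\left(y{\left(2 \right)} \right)}} = - \frac{23986}{17877} - \frac{22970}{121086 - 2790} = \left(-23986\right) \frac{1}{17877} - \frac{22970}{121086 - 2790} = - \frac{23986}{17877} - \frac{22970}{118296} = - \frac{23986}{17877} - \frac{11485}{59148} = - \frac{541347091}{352462932}$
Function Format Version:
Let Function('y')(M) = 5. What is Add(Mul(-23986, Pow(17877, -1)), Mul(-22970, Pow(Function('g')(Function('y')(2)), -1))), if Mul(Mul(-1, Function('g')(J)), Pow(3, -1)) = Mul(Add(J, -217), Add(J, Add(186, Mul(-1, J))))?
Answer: Rational(-541347091, 352462932) ≈ -1.5359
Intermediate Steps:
Function('g')(J) = Add(121086, Mul(-558, J)) (Function('g')(J) = Mul(-3, Mul(Add(J, -217), Add(J, Add(186, Mul(-1, J))))) = Mul(-3, Mul(Add(-217, J), 186)) = Mul(-3, Add(-40362, Mul(186, J))) = Add(121086, Mul(-558, J)))
Add(Mul(-23986, Pow(17877, -1)), Mul(-22970, Pow(Function('g')(Function('y')(2)), -1))) = Add(Mul(-23986, Pow(17877, -1)), Mul(-22970, Pow(Add(121086, Mul(-558, 5)), -1))) = Add(Mul(-23986, Rational(1, 17877)), Mul(-22970, Pow(Add(121086, -2790), -1))) = Add(Rational(-23986, 17877), Mul(-22970, Pow(118296, -1))) = Add(Rational(-23986, 17877), Mul(-22970, Rational(1, 118296))) = Add(Rational(-23986, 17877), Rational(-11485, 59148)) = Rational(-541347091, 352462932)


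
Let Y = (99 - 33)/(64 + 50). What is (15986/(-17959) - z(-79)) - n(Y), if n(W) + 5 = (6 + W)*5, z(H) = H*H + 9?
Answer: -2142453254/341221 ≈ -6278.8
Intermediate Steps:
Y = 11/19 (Y = 66/114 = 66*(1/114) = 11/19 ≈ 0.57895)
z(H) = 9 + H² (z(H) = H² + 9 = 9 + H²)
n(W) = 25 + 5*W (n(W) = -5 + (6 + W)*5 = -5 + (30 + 5*W) = 25 + 5*W)
(15986/(-17959) - z(-79)) - n(Y) = (15986/(-17959) - (9 + (-79)²)) - (25 + 5*(11/19)) = (15986*(-1/17959) - (9 + 6241)) - (25 + 55/19) = (-15986/17959 - 1*6250) - 1*530/19 = (-15986/17959 - 6250) - 530/19 = -112259736/17959 - 530/19 = -2142453254/341221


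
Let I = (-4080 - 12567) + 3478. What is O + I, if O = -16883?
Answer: -30052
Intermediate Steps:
I = -13169 (I = -16647 + 3478 = -13169)
O + I = -16883 - 13169 = -30052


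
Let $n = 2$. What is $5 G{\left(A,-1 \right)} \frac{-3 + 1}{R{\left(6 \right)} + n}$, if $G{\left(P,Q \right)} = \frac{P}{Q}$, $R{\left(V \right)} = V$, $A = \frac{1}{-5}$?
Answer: $- \frac{1}{4} \approx -0.25$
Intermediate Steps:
$A = - \frac{1}{5} \approx -0.2$
$5 G{\left(A,-1 \right)} \frac{-3 + 1}{R{\left(6 \right)} + n} = 5 \left(- \frac{1}{5 \left(-1\right)}\right) \frac{-3 + 1}{6 + 2} = 5 \left(\left(- \frac{1}{5}\right) \left(-1\right)\right) \left(- \frac{2}{8}\right) = 5 \cdot \frac{1}{5} \left(\left(-2\right) \frac{1}{8}\right) = 1 \left(- \frac{1}{4}\right) = - \frac{1}{4}$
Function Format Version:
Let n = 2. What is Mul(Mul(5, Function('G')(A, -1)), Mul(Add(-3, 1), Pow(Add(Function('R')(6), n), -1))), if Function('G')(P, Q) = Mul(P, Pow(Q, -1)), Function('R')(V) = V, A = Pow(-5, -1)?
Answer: Rational(-1, 4) ≈ -0.25000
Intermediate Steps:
A = Rational(-1, 5) ≈ -0.20000
Mul(Mul(5, Function('G')(A, -1)), Mul(Add(-3, 1), Pow(Add(Function('R')(6), n), -1))) = Mul(Mul(5, Mul(Rational(-1, 5), Pow(-1, -1))), Mul(Add(-3, 1), Pow(Add(6, 2), -1))) = Mul(Mul(5, Mul(Rational(-1, 5), -1)), Mul(-2, Pow(8, -1))) = Mul(Mul(5, Rational(1, 5)), Mul(-2, Rational(1, 8))) = Mul(1, Rational(-1, 4)) = Rational(-1, 4)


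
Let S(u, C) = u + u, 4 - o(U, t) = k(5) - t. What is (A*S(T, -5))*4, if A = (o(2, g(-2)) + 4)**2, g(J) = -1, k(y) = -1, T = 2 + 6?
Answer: 4096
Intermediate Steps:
T = 8
o(U, t) = 5 + t (o(U, t) = 4 - (-1 - t) = 4 + (1 + t) = 5 + t)
S(u, C) = 2*u
A = 64 (A = ((5 - 1) + 4)**2 = (4 + 4)**2 = 8**2 = 64)
(A*S(T, -5))*4 = (64*(2*8))*4 = (64*16)*4 = 1024*4 = 4096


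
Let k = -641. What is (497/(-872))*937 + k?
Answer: -1024641/872 ≈ -1175.0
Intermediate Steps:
(497/(-872))*937 + k = (497/(-872))*937 - 641 = (497*(-1/872))*937 - 641 = -497/872*937 - 641 = -465689/872 - 641 = -1024641/872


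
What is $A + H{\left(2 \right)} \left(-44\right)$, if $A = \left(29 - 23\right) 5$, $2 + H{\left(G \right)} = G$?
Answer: $30$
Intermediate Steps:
$H{\left(G \right)} = -2 + G$
$A = 30$ ($A = 6 \cdot 5 = 30$)
$A + H{\left(2 \right)} \left(-44\right) = 30 + \left(-2 + 2\right) \left(-44\right) = 30 + 0 \left(-44\right) = 30 + 0 = 30$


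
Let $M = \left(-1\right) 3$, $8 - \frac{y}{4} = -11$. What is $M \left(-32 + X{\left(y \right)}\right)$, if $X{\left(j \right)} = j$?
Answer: $-132$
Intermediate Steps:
$y = 76$ ($y = 32 - -44 = 32 + 44 = 76$)
$M = -3$
$M \left(-32 + X{\left(y \right)}\right) = - 3 \left(-32 + 76\right) = \left(-3\right) 44 = -132$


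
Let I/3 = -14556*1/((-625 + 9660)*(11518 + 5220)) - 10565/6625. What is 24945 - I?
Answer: 499935983171322/20037687475 ≈ 24950.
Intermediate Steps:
I = -95869107447/20037687475 (I = 3*(-14556*1/((-625 + 9660)*(11518 + 5220)) - 10565/6625) = 3*(-14556/(9035*16738) - 10565*1/6625) = 3*(-14556/151227830 - 2113/1325) = 3*(-14556*1/151227830 - 2113/1325) = 3*(-7278/75613915 - 2113/1325) = 3*(-31956369149/20037687475) = -95869107447/20037687475 ≈ -4.7844)
24945 - I = 24945 - 1*(-95869107447/20037687475) = 24945 + 95869107447/20037687475 = 499935983171322/20037687475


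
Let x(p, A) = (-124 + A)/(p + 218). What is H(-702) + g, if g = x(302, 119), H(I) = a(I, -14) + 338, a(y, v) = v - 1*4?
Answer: 33279/104 ≈ 319.99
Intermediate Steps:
a(y, v) = -4 + v (a(y, v) = v - 4 = -4 + v)
H(I) = 320 (H(I) = (-4 - 14) + 338 = -18 + 338 = 320)
x(p, A) = (-124 + A)/(218 + p)
g = -1/104 (g = (-124 + 119)/(218 + 302) = -5/520 = (1/520)*(-5) = -1/104 ≈ -0.0096154)
H(-702) + g = 320 - 1/104 = 33279/104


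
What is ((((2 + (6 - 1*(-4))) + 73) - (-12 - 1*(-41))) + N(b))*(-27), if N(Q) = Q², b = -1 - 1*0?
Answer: -1539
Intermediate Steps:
b = -1 (b = -1 + 0 = -1)
((((2 + (6 - 1*(-4))) + 73) - (-12 - 1*(-41))) + N(b))*(-27) = ((((2 + (6 - 1*(-4))) + 73) - (-12 - 1*(-41))) + (-1)²)*(-27) = ((((2 + (6 + 4)) + 73) - (-12 + 41)) + 1)*(-27) = ((((2 + 10) + 73) - 1*29) + 1)*(-27) = (((12 + 73) - 29) + 1)*(-27) = ((85 - 29) + 1)*(-27) = (56 + 1)*(-27) = 57*(-27) = -1539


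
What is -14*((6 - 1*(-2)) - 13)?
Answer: 70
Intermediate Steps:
-14*((6 - 1*(-2)) - 13) = -14*((6 + 2) - 13) = -14*(8 - 13) = -14*(-5) = 70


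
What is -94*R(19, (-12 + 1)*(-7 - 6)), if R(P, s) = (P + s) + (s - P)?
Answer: -26884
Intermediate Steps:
R(P, s) = 2*s
-94*R(19, (-12 + 1)*(-7 - 6)) = -188*(-12 + 1)*(-7 - 6) = -188*(-11*(-13)) = -188*143 = -94*286 = -26884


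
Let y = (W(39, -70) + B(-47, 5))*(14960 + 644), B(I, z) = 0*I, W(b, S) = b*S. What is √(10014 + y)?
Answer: I*√42588906 ≈ 6526.0*I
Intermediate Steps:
W(b, S) = S*b
B(I, z) = 0
y = -42598920 (y = (-70*39 + 0)*(14960 + 644) = (-2730 + 0)*15604 = -2730*15604 = -42598920)
√(10014 + y) = √(10014 - 42598920) = √(-42588906) = I*√42588906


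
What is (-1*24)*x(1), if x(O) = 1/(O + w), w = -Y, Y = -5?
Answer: -4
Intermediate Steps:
w = 5 (w = -1*(-5) = 5)
x(O) = 1/(5 + O) (x(O) = 1/(O + 5) = 1/(5 + O))
(-1*24)*x(1) = (-1*24)/(5 + 1) = -24/6 = -24*⅙ = -4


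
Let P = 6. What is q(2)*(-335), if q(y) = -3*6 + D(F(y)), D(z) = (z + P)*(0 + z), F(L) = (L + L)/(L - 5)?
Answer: 73030/9 ≈ 8114.4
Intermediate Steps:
F(L) = 2*L/(-5 + L) (F(L) = (2*L)/(-5 + L) = 2*L/(-5 + L))
D(z) = z*(6 + z) (D(z) = (z + 6)*(0 + z) = (6 + z)*z = z*(6 + z))
q(y) = -18 + 2*y*(6 + 2*y/(-5 + y))/(-5 + y) (q(y) = -3*6 + (2*y/(-5 + y))*(6 + 2*y/(-5 + y)) = -18 + 2*y*(6 + 2*y/(-5 + y))/(-5 + y))
q(2)*(-335) = (2*(-225 - 1*2² + 60*2)/(25 + 2² - 10*2))*(-335) = (2*(-225 - 1*4 + 120)/(25 + 4 - 20))*(-335) = (2*(-225 - 4 + 120)/9)*(-335) = (2*(⅑)*(-109))*(-335) = -218/9*(-335) = 73030/9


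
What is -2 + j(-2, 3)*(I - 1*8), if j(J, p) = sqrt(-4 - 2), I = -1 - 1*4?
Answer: -2 - 13*I*sqrt(6) ≈ -2.0 - 31.843*I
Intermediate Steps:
I = -5 (I = -1 - 4 = -5)
j(J, p) = I*sqrt(6) (j(J, p) = sqrt(-6) = I*sqrt(6))
-2 + j(-2, 3)*(I - 1*8) = -2 + (I*sqrt(6))*(-5 - 1*8) = -2 + (I*sqrt(6))*(-5 - 8) = -2 + (I*sqrt(6))*(-13) = -2 - 13*I*sqrt(6)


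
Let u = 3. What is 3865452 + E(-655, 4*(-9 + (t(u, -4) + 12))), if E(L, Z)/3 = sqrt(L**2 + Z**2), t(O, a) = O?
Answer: 3865452 + 3*sqrt(429601) ≈ 3.8674e+6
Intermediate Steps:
E(L, Z) = 3*sqrt(L**2 + Z**2)
3865452 + E(-655, 4*(-9 + (t(u, -4) + 12))) = 3865452 + 3*sqrt((-655)**2 + (4*(-9 + (3 + 12)))**2) = 3865452 + 3*sqrt(429025 + (4*(-9 + 15))**2) = 3865452 + 3*sqrt(429025 + (4*6)**2) = 3865452 + 3*sqrt(429025 + 24**2) = 3865452 + 3*sqrt(429025 + 576) = 3865452 + 3*sqrt(429601)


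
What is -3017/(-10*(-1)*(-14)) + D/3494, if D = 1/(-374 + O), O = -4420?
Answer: 451209481/20937795 ≈ 21.550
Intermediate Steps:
D = -1/4794 (D = 1/(-374 - 4420) = 1/(-4794) = -1/4794 ≈ -0.00020859)
-3017/(-10*(-1)*(-14)) + D/3494 = -3017/(-10*(-1)*(-14)) - 1/4794/3494 = -3017/(10*(-14)) - 1/4794*1/3494 = -3017/(-140) - 1/16750236 = -3017*(-1/140) - 1/16750236 = 431/20 - 1/16750236 = 451209481/20937795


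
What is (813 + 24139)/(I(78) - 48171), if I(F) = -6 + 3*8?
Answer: -24952/48153 ≈ -0.51818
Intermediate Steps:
I(F) = 18 (I(F) = -6 + 24 = 18)
(813 + 24139)/(I(78) - 48171) = (813 + 24139)/(18 - 48171) = 24952/(-48153) = 24952*(-1/48153) = -24952/48153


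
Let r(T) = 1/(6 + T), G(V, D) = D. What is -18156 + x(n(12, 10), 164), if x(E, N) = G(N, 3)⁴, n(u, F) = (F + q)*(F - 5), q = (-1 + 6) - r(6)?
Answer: -18075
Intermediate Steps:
q = 59/12 (q = (-1 + 6) - 1/(6 + 6) = 5 - 1/12 = 59/12 ≈ 4.9167)
n(u, F) = (-5 + F)*(59/12 + F) (n(u, F) = (F + 59/12)*(F - 5) = (59/12 + F)*(-5 + F) = (-5 + F)*(59/12 + F))
x(E, N) = 81 (x(E, N) = 3⁴ = 81)
-18156 + x(n(12, 10), 164) = -18156 + 81 = -18075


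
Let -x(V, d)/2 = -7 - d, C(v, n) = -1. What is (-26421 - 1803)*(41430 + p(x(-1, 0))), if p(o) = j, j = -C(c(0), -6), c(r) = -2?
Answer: -1169348544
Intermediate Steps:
j = 1 (j = -1*(-1) = 1)
x(V, d) = 14 + 2*d (x(V, d) = -2*(-7 - d) = 14 + 2*d)
p(o) = 1
(-26421 - 1803)*(41430 + p(x(-1, 0))) = (-26421 - 1803)*(41430 + 1) = -28224*41431 = -1169348544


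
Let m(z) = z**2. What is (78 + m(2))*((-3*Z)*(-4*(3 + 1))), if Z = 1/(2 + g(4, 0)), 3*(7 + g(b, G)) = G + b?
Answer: -11808/11 ≈ -1073.5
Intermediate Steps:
g(b, G) = -7 + G/3 + b/3 (g(b, G) = -7 + (G + b)/3 = -7 + (G/3 + b/3) = -7 + G/3 + b/3)
Z = -3/11 (Z = 1/(2 + (-7 + (1/3)*0 + (1/3)*4)) = 1/(2 + (-7 + 0 + 4/3)) = 1/(2 - 17/3) = 1/(-11/3) = -3/11 ≈ -0.27273)
(78 + m(2))*((-3*Z)*(-4*(3 + 1))) = (78 + 2**2)*((-3*(-3/11))*(-4*(3 + 1))) = (78 + 4)*(9*(-4*4)/11) = 82*((9/11)*(-16)) = 82*(-144/11) = -11808/11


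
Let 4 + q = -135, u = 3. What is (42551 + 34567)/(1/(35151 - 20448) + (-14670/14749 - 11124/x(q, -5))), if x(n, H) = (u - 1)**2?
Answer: -8361694477773/301644086734 ≈ -27.720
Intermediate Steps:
q = -139 (q = -4 - 135 = -139)
x(n, H) = 4 (x(n, H) = (3 - 1)**2 = 2**2 = 4)
(42551 + 34567)/(1/(35151 - 20448) + (-14670/14749 - 11124/x(q, -5))) = (42551 + 34567)/(1/(35151 - 20448) + (-14670/14749 - 11124/4)) = 77118/(1/14703 + (-14670*1/14749 - 11124*1/4)) = 77118/(1/14703 + (-14670/14749 - 2781)) = 77118/(1/14703 - 41031639/14749) = 77118/(-603288173468/216854547) = 77118*(-216854547/603288173468) = -8361694477773/301644086734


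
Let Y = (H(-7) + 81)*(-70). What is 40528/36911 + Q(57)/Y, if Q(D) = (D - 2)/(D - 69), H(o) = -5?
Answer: 10568725/9617952 ≈ 1.0989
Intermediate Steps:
Q(D) = (-2 + D)/(-69 + D)
Y = -5320 (Y = (-5 + 81)*(-70) = 76*(-70) = -5320)
40528/36911 + Q(57)/Y = 40528/36911 + ((-2 + 57)/(-69 + 57))/(-5320) = 40528*(1/36911) + (55/(-12))*(-1/5320) = 40528/36911 - 1/12*55*(-1/5320) = 40528/36911 - 55/12*(-1/5320) = 40528/36911 + 11/12768 = 10568725/9617952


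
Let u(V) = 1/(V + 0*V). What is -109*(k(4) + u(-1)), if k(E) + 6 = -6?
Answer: 1417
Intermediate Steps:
u(V) = 1/V (u(V) = 1/(V + 0) = 1/V)
k(E) = -12 (k(E) = -6 - 6 = -12)
-109*(k(4) + u(-1)) = -109*(-12 + 1/(-1)) = -109*(-12 - 1) = -109*(-13) = 1417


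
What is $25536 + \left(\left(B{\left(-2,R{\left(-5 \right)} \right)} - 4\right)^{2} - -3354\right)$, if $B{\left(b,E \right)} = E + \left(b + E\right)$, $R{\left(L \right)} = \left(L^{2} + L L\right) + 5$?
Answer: $39706$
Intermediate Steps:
$R{\left(L \right)} = 5 + 2 L^{2}$ ($R{\left(L \right)} = \left(L^{2} + L^{2}\right) + 5 = 2 L^{2} + 5 = 5 + 2 L^{2}$)
$B{\left(b,E \right)} = b + 2 E$ ($B{\left(b,E \right)} = E + \left(E + b\right) = b + 2 E$)
$25536 + \left(\left(B{\left(-2,R{\left(-5 \right)} \right)} - 4\right)^{2} - -3354\right) = 25536 - \left(-3354 - \left(\left(-2 + 2 \left(5 + 2 \left(-5\right)^{2}\right)\right) - 4\right)^{2}\right) = 25536 + \left(\left(\left(-2 + 2 \left(5 + 2 \cdot 25\right)\right) - 4\right)^{2} + 3354\right) = 25536 + \left(\left(\left(-2 + 2 \left(5 + 50\right)\right) - 4\right)^{2} + 3354\right) = 25536 + \left(\left(\left(-2 + 2 \cdot 55\right) - 4\right)^{2} + 3354\right) = 25536 + \left(\left(\left(-2 + 110\right) - 4\right)^{2} + 3354\right) = 25536 + \left(\left(108 - 4\right)^{2} + 3354\right) = 25536 + \left(104^{2} + 3354\right) = 25536 + \left(10816 + 3354\right) = 25536 + 14170 = 39706$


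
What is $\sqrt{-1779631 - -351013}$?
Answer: $i \sqrt{1428618} \approx 1195.2 i$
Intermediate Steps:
$\sqrt{-1779631 - -351013} = \sqrt{-1779631 + \left(-2160483 + 2511496\right)} = \sqrt{-1779631 + 351013} = \sqrt{-1428618} = i \sqrt{1428618}$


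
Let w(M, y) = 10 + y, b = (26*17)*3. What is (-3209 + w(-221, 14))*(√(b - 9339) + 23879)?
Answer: -76054615 - 3185*I*√8013 ≈ -7.6055e+7 - 2.8511e+5*I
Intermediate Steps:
b = 1326 (b = 442*3 = 1326)
(-3209 + w(-221, 14))*(√(b - 9339) + 23879) = (-3209 + (10 + 14))*(√(1326 - 9339) + 23879) = (-3209 + 24)*(√(-8013) + 23879) = -3185*(I*√8013 + 23879) = -3185*(23879 + I*√8013) = -76054615 - 3185*I*√8013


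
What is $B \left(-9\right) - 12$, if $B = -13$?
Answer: $105$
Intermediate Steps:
$B \left(-9\right) - 12 = \left(-13\right) \left(-9\right) - 12 = 117 - 12 = 105$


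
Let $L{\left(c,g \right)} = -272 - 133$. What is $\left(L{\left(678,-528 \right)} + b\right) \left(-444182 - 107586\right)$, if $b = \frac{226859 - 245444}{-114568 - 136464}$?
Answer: $\frac{7010859043125}{31379} \approx 2.2343 \cdot 10^{8}$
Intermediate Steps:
$b = \frac{18585}{251032}$ ($b = - \frac{18585}{-251032} = \left(-18585\right) \left(- \frac{1}{251032}\right) = \frac{18585}{251032} \approx 0.074034$)
$L{\left(c,g \right)} = -405$ ($L{\left(c,g \right)} = -272 - 133 = -405$)
$\left(L{\left(678,-528 \right)} + b\right) \left(-444182 - 107586\right) = \left(-405 + \frac{18585}{251032}\right) \left(-444182 - 107586\right) = \left(- \frac{101649375}{251032}\right) \left(-551768\right) = \frac{7010859043125}{31379}$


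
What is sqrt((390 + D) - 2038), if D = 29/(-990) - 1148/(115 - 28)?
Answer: I*sqrt(152143097590)/9570 ≈ 40.758*I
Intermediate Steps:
D = -379681/28710 (D = 29*(-1/990) - 1148/87 = -29/990 - 1148*1/87 = -29/990 - 1148/87 = -379681/28710 ≈ -13.225)
sqrt((390 + D) - 2038) = sqrt((390 - 379681/28710) - 2038) = sqrt(10817219/28710 - 2038) = sqrt(-47693761/28710) = I*sqrt(152143097590)/9570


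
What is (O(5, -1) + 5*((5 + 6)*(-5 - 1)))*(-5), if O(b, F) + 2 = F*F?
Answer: 1655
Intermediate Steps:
O(b, F) = -2 + F² (O(b, F) = -2 + F*F = -2 + F²)
(O(5, -1) + 5*((5 + 6)*(-5 - 1)))*(-5) = ((-2 + (-1)²) + 5*((5 + 6)*(-5 - 1)))*(-5) = ((-2 + 1) + 5*(11*(-6)))*(-5) = (-1 + 5*(-66))*(-5) = (-1 - 330)*(-5) = -331*(-5) = 1655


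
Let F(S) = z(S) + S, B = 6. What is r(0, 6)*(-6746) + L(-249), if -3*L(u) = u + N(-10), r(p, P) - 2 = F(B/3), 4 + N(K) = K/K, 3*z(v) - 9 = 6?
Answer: -60630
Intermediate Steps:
z(v) = 5 (z(v) = 3 + (⅓)*6 = 3 + 2 = 5)
N(K) = -3 (N(K) = -4 + K/K = -4 + 1 = -3)
F(S) = 5 + S
r(p, P) = 9 (r(p, P) = 2 + (5 + 6/3) = 2 + (5 + 6*(⅓)) = 2 + (5 + 2) = 2 + 7 = 9)
L(u) = 1 - u/3 (L(u) = -(u - 3)/3 = -(-3 + u)/3 = 1 - u/3)
r(0, 6)*(-6746) + L(-249) = 9*(-6746) + (1 - ⅓*(-249)) = -60714 + (1 + 83) = -60714 + 84 = -60630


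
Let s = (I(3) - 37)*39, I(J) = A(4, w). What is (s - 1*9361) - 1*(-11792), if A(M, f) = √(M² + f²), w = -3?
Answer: 1183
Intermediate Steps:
I(J) = 5 (I(J) = √(4² + (-3)²) = √(16 + 9) = √25 = 5)
s = -1248 (s = (5 - 37)*39 = -32*39 = -1248)
(s - 1*9361) - 1*(-11792) = (-1248 - 1*9361) - 1*(-11792) = (-1248 - 9361) + 11792 = -10609 + 11792 = 1183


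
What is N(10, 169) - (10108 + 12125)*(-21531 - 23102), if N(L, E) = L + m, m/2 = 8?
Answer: 992325515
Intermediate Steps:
m = 16 (m = 2*8 = 16)
N(L, E) = 16 + L (N(L, E) = L + 16 = 16 + L)
N(10, 169) - (10108 + 12125)*(-21531 - 23102) = (16 + 10) - (10108 + 12125)*(-21531 - 23102) = 26 - 22233*(-44633) = 26 - 1*(-992325489) = 26 + 992325489 = 992325515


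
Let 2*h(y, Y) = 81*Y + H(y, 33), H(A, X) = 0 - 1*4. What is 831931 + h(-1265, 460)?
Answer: 850559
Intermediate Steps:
H(A, X) = -4 (H(A, X) = 0 - 4 = -4)
h(y, Y) = -2 + 81*Y/2 (h(y, Y) = (81*Y - 4)/2 = (-4 + 81*Y)/2 = -2 + 81*Y/2)
831931 + h(-1265, 460) = 831931 + (-2 + (81/2)*460) = 831931 + (-2 + 18630) = 831931 + 18628 = 850559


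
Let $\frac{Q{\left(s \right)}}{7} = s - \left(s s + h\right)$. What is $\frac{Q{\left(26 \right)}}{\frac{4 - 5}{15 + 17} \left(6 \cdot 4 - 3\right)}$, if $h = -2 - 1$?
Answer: $\frac{20704}{3} \approx 6901.3$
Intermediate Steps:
$h = -3$ ($h = -2 - 1 = -3$)
$Q{\left(s \right)} = 21 - 7 s^{2} + 7 s$ ($Q{\left(s \right)} = 7 \left(s - \left(s s - 3\right)\right) = 7 \left(s - \left(s^{2} - 3\right)\right) = 7 \left(s - \left(-3 + s^{2}\right)\right) = 7 \left(3 + s - s^{2}\right) = 21 - 7 s^{2} + 7 s$)
$\frac{Q{\left(26 \right)}}{\frac{4 - 5}{15 + 17} \left(6 \cdot 4 - 3\right)} = \frac{21 - 7 \cdot 26^{2} + 7 \cdot 26}{\frac{4 - 5}{15 + 17} \left(6 \cdot 4 - 3\right)} = \frac{21 - 4732 + 182}{- \frac{1}{32} \left(24 - 3\right)} = \frac{21 - 4732 + 182}{\left(-1\right) \frac{1}{32} \cdot 21} = - \frac{4529}{\left(- \frac{1}{32}\right) 21} = - \frac{4529}{- \frac{21}{32}} = \left(-4529\right) \left(- \frac{32}{21}\right) = \frac{20704}{3}$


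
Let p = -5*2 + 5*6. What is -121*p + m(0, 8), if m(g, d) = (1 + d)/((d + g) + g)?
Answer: -19351/8 ≈ -2418.9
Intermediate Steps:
m(g, d) = (1 + d)/(d + 2*g)
p = 20 (p = -10 + 30 = 20)
-121*p + m(0, 8) = -121*20 + (1 + 8)/(8 + 2*0) = -2420 + 9/(8 + 0) = -2420 + 9/8 = -19351/8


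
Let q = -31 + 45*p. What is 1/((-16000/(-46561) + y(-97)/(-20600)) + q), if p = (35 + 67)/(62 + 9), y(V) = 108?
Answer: 17025029650/578617421913 ≈ 0.029424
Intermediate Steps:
p = 102/71 ≈ 1.4366
q = 2389/71 (q = -31 + 45*(102/71) = -31 + 4590/71 = 2389/71 ≈ 33.648)
1/((-16000/(-46561) + y(-97)/(-20600)) + q) = 1/((-16000/(-46561) + 108/(-20600)) + 2389/71) = 1/((-16000*(-1/46561) + 108*(-1/20600)) + 2389/71) = 1/((16000/46561 - 27/5150) + 2389/71) = 1/(81142853/239789150 + 2389/71) = 1/(578617421913/17025029650) = 17025029650/578617421913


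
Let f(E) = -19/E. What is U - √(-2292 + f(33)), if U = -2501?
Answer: -2501 - I*√2496615/33 ≈ -2501.0 - 47.881*I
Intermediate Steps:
U - √(-2292 + f(33)) = -2501 - √(-2292 - 19/33) = -2501 - √(-75655/33) = -2501 - I*√2496615/33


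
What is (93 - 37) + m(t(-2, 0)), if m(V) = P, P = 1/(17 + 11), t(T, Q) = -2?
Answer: 1569/28 ≈ 56.036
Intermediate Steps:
P = 1/28 ≈ 0.035714
m(V) = 1/28
(93 - 37) + m(t(-2, 0)) = (93 - 37) + 1/28 = 56 + 1/28 = 1569/28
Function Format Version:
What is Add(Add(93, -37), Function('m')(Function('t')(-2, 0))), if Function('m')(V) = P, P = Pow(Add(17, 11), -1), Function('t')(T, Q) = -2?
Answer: Rational(1569, 28) ≈ 56.036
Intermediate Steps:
P = Rational(1, 28) (P = Pow(28, -1) = Rational(1, 28) ≈ 0.035714)
Function('m')(V) = Rational(1, 28)
Add(Add(93, -37), Function('m')(Function('t')(-2, 0))) = Add(Add(93, -37), Rational(1, 28)) = Add(56, Rational(1, 28)) = Rational(1569, 28)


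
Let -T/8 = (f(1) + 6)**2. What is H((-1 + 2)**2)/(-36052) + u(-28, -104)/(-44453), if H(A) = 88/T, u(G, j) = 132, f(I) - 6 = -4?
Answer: -304078313/102567651584 ≈ -0.0029647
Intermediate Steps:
f(I) = 2 (f(I) = 6 - 4 = 2)
T = -512 (T = -8*(2 + 6)**2 = -8*8**2 = -8*64 = -512)
H(A) = -11/64 (H(A) = 88/(-512) = 88*(-1/512) = -11/64)
H((-1 + 2)**2)/(-36052) + u(-28, -104)/(-44453) = -11/64/(-36052) + 132/(-44453) = -11/64*(-1/36052) + 132*(-1/44453) = 11/2307328 - 132/44453 = -304078313/102567651584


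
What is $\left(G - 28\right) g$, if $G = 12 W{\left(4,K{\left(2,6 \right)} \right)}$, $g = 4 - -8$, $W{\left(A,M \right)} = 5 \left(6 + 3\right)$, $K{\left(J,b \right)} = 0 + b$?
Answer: $6144$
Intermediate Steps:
$K{\left(J,b \right)} = b$
$W{\left(A,M \right)} = 45$ ($W{\left(A,M \right)} = 5 \cdot 9 = 45$)
$g = 12$ ($g = 4 + 8 = 12$)
$G = 540$ ($G = 12 \cdot 45 = 540$)
$\left(G - 28\right) g = \left(540 - 28\right) 12 = 512 \cdot 12 = 6144$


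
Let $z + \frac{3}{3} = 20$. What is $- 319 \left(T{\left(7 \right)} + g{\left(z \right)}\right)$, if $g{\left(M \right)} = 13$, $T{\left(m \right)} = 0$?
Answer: $-4147$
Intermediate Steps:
$z = 19$ ($z = -1 + 20 = 19$)
$- 319 \left(T{\left(7 \right)} + g{\left(z \right)}\right) = - 319 \left(0 + 13\right) = \left(-319\right) 13 = -4147$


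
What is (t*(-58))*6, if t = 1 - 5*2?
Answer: 3132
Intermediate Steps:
t = -9 (t = 1 - 10 = -9)
(t*(-58))*6 = -9*(-58)*6 = 522*6 = 3132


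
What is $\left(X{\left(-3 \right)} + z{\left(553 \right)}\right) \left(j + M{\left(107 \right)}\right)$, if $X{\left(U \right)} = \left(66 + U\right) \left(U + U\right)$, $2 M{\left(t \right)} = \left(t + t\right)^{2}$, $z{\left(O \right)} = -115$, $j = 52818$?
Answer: $-37327988$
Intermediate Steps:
$M{\left(t \right)} = 2 t^{2}$ ($M{\left(t \right)} = \frac{\left(t + t\right)^{2}}{2} = \frac{\left(2 t\right)^{2}}{2} = \frac{4 t^{2}}{2} = 2 t^{2}$)
$X{\left(U \right)} = 2 U \left(66 + U\right)$ ($X{\left(U \right)} = \left(66 + U\right) 2 U = 2 U \left(66 + U\right)$)
$\left(X{\left(-3 \right)} + z{\left(553 \right)}\right) \left(j + M{\left(107 \right)}\right) = \left(2 \left(-3\right) \left(66 - 3\right) - 115\right) \left(52818 + 2 \cdot 107^{2}\right) = \left(2 \left(-3\right) 63 - 115\right) \left(52818 + 2 \cdot 11449\right) = \left(-378 - 115\right) \left(52818 + 22898\right) = \left(-493\right) 75716 = -37327988$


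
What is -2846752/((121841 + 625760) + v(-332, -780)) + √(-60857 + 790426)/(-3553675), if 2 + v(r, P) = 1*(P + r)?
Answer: -167456/43911 - √729569/3553675 ≈ -3.8138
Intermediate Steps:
v(r, P) = -2 + P + r (v(r, P) = -2 + 1*(P + r) = -2 + (P + r) = -2 + P + r)
-2846752/((121841 + 625760) + v(-332, -780)) + √(-60857 + 790426)/(-3553675) = -2846752/((121841 + 625760) + (-2 - 780 - 332)) + √(-60857 + 790426)/(-3553675) = -2846752/(747601 - 1114) + √729569*(-1/3553675) = -2846752/746487 - √729569/3553675 = -2846752*1/746487 - √729569/3553675 = -167456/43911 - √729569/3553675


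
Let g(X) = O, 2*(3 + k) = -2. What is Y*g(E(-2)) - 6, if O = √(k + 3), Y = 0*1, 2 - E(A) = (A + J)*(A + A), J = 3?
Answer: -6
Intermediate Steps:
k = -4 (k = -3 + (½)*(-2) = -3 - 1 = -4)
E(A) = 2 - 2*A*(3 + A) (E(A) = 2 - (A + 3)*(A + A) = 2 - (3 + A)*2*A = 2 - 2*A*(3 + A))
Y = 0
O = I (O = √(-4 + 3) = √(-1) = I ≈ 1.0*I)
g(X) = I
Y*g(E(-2)) - 6 = 0*I - 6 = 0 - 6 = -6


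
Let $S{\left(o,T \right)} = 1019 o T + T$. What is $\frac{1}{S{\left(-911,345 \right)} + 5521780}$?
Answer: $- \frac{1}{314744480} \approx -3.1772 \cdot 10^{-9}$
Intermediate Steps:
$S{\left(o,T \right)} = T + 1019 T o$ ($S{\left(o,T \right)} = 1019 T o + T = T + 1019 T o$)
$\frac{1}{S{\left(-911,345 \right)} + 5521780} = \frac{1}{345 \left(1 + 1019 \left(-911\right)\right) + 5521780} = \frac{1}{345 \left(1 - 928309\right) + 5521780} = \frac{1}{345 \left(-928308\right) + 5521780} = \frac{1}{-320266260 + 5521780} = \frac{1}{-314744480} = - \frac{1}{314744480}$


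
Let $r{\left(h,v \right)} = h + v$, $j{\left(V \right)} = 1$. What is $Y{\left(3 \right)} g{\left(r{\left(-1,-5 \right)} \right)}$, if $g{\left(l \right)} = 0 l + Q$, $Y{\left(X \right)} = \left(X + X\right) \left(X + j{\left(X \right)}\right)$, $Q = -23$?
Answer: $-552$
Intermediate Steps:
$Y{\left(X \right)} = 2 X \left(1 + X\right)$ ($Y{\left(X \right)} = \left(X + X\right) \left(X + 1\right) = 2 X \left(1 + X\right)$)
$g{\left(l \right)} = -23$ ($g{\left(l \right)} = 0 l - 23 = 0 - 23 = -23$)
$Y{\left(3 \right)} g{\left(r{\left(-1,-5 \right)} \right)} = 2 \cdot 3 \left(1 + 3\right) \left(-23\right) = 2 \cdot 3 \cdot 4 \left(-23\right) = 24 \left(-23\right) = -552$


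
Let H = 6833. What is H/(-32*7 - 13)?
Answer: -6833/237 ≈ -28.831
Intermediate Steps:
H/(-32*7 - 13) = 6833/(-32*7 - 13) = 6833/(-224 - 13) = 6833/(-237) = 6833*(-1/237) = -6833/237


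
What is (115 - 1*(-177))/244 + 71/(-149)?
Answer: 6546/9089 ≈ 0.72021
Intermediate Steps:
(115 - 1*(-177))/244 + 71/(-149) = (115 + 177)*(1/244) + 71*(-1/149) = 292*(1/244) - 71/149 = 73/61 - 71/149 = 6546/9089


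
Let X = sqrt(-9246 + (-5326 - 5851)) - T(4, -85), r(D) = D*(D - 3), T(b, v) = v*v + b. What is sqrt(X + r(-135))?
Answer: sqrt(11401 + I*sqrt(20423)) ≈ 106.78 + 0.6692*I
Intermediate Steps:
T(b, v) = b + v**2 (T(b, v) = v**2 + b = b + v**2)
r(D) = D*(-3 + D)
X = -7229 + I*sqrt(20423) (X = sqrt(-9246 + (-5326 - 5851)) - (4 + (-85)**2) = sqrt(-9246 - 11177) - (4 + 7225) = sqrt(-20423) - 1*7229 = I*sqrt(20423) - 7229 = -7229 + I*sqrt(20423) ≈ -7229.0 + 142.91*I)
sqrt(X + r(-135)) = sqrt((-7229 + I*sqrt(20423)) - 135*(-3 - 135)) = sqrt((-7229 + I*sqrt(20423)) - 135*(-138)) = sqrt((-7229 + I*sqrt(20423)) + 18630) = sqrt(11401 + I*sqrt(20423))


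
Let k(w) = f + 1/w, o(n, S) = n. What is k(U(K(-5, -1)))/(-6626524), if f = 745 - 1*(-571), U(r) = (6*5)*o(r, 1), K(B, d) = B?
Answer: -197399/993978600 ≈ -0.00019859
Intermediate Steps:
U(r) = 30*r (U(r) = (6*5)*r = 30*r)
f = 1316 (f = 745 + 571 = 1316)
k(w) = 1316 + 1/w
k(U(K(-5, -1)))/(-6626524) = (1316 + 1/(30*(-5)))/(-6626524) = (1316 + 1/(-150))*(-1/6626524) = (1316 - 1/150)*(-1/6626524) = (197399/150)*(-1/6626524) = -197399/993978600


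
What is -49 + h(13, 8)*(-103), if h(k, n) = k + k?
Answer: -2727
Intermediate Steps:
h(k, n) = 2*k
-49 + h(13, 8)*(-103) = -49 + (2*13)*(-103) = -49 + 26*(-103) = -49 - 2678 = -2727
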